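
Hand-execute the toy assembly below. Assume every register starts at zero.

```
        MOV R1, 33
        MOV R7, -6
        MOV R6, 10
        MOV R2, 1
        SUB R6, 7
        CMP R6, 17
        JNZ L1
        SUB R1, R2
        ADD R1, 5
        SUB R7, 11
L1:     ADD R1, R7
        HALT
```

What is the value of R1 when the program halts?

after MOV R1, 33: R1=33
after MOV R7, -6: R7=-6
after MOV R6, 10: R6=10
after MOV R2, 1: R2=1
after SUB R6, 7: R6=10-7=3
CMP R6, 17  (cmp 3,17)
JNZ L1: taken
after ADD R1, R7: R1=33+(-6)=27
halt.

27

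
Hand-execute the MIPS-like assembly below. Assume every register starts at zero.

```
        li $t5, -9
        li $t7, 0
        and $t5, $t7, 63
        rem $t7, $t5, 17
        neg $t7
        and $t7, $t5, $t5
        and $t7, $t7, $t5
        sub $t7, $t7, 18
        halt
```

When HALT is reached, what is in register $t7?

$t5=-9
$t7=0
$t5=0&63=0
$t7=0%17=0
$t7=-(0)=0
$t7=0&0=0
$t7=0&0=0
$t7=0-18=-18
halt.

-18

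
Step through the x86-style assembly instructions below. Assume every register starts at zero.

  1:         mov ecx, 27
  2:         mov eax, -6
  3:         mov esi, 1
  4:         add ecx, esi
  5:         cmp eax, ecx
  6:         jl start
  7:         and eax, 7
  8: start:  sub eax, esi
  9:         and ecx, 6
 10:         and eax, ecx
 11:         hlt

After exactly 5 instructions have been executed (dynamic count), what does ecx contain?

ecx=27
eax=-6
esi=1
ecx=27+1=28
cmp eax, ecx  (cmp -6,28)
After step 5: ecx = 28.

28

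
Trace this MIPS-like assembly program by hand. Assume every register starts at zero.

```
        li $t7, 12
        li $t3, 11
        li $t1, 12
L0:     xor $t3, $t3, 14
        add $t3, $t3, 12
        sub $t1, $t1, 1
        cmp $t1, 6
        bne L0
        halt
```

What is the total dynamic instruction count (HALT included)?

li $t7, 12 → $t7=12
li $t3, 11 → $t3=11
li $t1, 12 → $t1=12
xor $t3, $t3, 14 → $t3=11^14=5
add $t3, $t3, 12 → $t3=5+12=17
sub $t1, $t1, 1 → $t1=12-1=11
cmp $t1, 6  (cmp 11,6)
bne L0: taken
xor $t3, $t3, 14 → $t3=17^14=31
add $t3, $t3, 12 → $t3=31+12=43
sub $t1, $t1, 1 → $t1=11-1=10
cmp $t1, 6  (cmp 10,6)
bne L0: taken
xor $t3, $t3, 14 → $t3=43^14=37
add $t3, $t3, 12 → $t3=37+12=49
sub $t1, $t1, 1 → $t1=10-1=9
cmp $t1, 6  (cmp 9,6)
bne L0: taken
xor $t3, $t3, 14 → $t3=49^14=63
add $t3, $t3, 12 → $t3=63+12=75
sub $t1, $t1, 1 → $t1=9-1=8
cmp $t1, 6  (cmp 8,6)
bne L0: taken
xor $t3, $t3, 14 → $t3=75^14=69
add $t3, $t3, 12 → $t3=69+12=81
sub $t1, $t1, 1 → $t1=8-1=7
cmp $t1, 6  (cmp 7,6)
bne L0: taken
xor $t3, $t3, 14 → $t3=81^14=95
add $t3, $t3, 12 → $t3=95+12=107
sub $t1, $t1, 1 → $t1=7-1=6
cmp $t1, 6  (cmp 6,6)
bne L0: not taken
halt.
Total executed instructions: 34.

34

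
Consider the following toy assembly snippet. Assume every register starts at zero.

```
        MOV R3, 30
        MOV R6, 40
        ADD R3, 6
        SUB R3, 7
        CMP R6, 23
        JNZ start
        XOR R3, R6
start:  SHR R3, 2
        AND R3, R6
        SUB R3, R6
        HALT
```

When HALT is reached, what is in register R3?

MOV R3, 30 → R3=30
MOV R6, 40 → R6=40
ADD R3, 6 → R3=30+6=36
SUB R3, 7 → R3=36-7=29
CMP R6, 23  (cmp 40,23)
JNZ start: taken
SHR R3, 2 → R3=29>>2=7
AND R3, R6 → R3=7&40=0
SUB R3, R6 → R3=0-40=-40
halt.

-40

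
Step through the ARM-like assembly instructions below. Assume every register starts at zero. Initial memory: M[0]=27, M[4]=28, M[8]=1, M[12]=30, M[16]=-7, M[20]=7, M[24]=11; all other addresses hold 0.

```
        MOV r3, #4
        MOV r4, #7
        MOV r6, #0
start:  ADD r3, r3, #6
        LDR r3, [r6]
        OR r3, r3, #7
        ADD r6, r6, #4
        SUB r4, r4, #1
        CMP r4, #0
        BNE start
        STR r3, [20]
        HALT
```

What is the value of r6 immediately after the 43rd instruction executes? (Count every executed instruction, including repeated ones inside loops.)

MOV r3, #4 → r3=4
MOV r4, #7 → r4=7
MOV r6, #0 → r6=0
ADD r3, r3, #6 → r3=4+6=10
LDR r3, [r6] → r3=M[0]=27
OR r3, r3, #7 → r3=27|7=31
ADD r6, r6, #4 → r6=0+4=4
SUB r4, r4, #1 → r4=7-1=6
CMP r4, #0  (cmp 6,0)
BNE start: taken
ADD r3, r3, #6 → r3=31+6=37
LDR r3, [r6] → r3=M[4]=28
OR r3, r3, #7 → r3=28|7=31
ADD r6, r6, #4 → r6=4+4=8
SUB r4, r4, #1 → r4=6-1=5
CMP r4, #0  (cmp 5,0)
BNE start: taken
ADD r3, r3, #6 → r3=31+6=37
LDR r3, [r6] → r3=M[8]=1
OR r3, r3, #7 → r3=1|7=7
ADD r6, r6, #4 → r6=8+4=12
SUB r4, r4, #1 → r4=5-1=4
CMP r4, #0  (cmp 4,0)
BNE start: taken
ADD r3, r3, #6 → r3=7+6=13
LDR r3, [r6] → r3=M[12]=30
OR r3, r3, #7 → r3=30|7=31
ADD r6, r6, #4 → r6=12+4=16
SUB r4, r4, #1 → r4=4-1=3
CMP r4, #0  (cmp 3,0)
BNE start: taken
ADD r3, r3, #6 → r3=31+6=37
LDR r3, [r6] → r3=M[16]=-7
OR r3, r3, #7 → r3=(-7)|7=-1
ADD r6, r6, #4 → r6=16+4=20
SUB r4, r4, #1 → r4=3-1=2
CMP r4, #0  (cmp 2,0)
BNE start: taken
ADD r3, r3, #6 → r3=(-1)+6=5
LDR r3, [r6] → r3=M[20]=7
OR r3, r3, #7 → r3=7|7=7
ADD r6, r6, #4 → r6=20+4=24
SUB r4, r4, #1 → r4=2-1=1
After step 43: r6 = 24.

24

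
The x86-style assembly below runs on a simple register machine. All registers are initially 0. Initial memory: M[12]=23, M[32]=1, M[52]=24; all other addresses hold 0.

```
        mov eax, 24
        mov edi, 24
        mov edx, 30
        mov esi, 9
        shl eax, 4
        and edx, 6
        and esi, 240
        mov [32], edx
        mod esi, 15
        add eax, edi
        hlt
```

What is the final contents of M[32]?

eax=24
edi=24
edx=30
esi=9
eax=24<<4=384
edx=30&6=6
esi=9&240=0
mov [32], edx → M[32]=6
esi=0%15=0
eax=384+24=408
halt.

6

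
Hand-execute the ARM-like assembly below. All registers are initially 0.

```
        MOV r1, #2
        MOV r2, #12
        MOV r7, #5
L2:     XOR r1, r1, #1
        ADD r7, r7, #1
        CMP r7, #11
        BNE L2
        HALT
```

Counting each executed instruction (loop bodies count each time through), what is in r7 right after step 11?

r1=2
r2=12
r7=5
r1=2^1=3
r7=5+1=6
CMP r7, #11  (cmp 6,11)
BNE L2: taken
r1=3^1=2
r7=6+1=7
CMP r7, #11  (cmp 7,11)
BNE L2: taken
After step 11: r7 = 7.

7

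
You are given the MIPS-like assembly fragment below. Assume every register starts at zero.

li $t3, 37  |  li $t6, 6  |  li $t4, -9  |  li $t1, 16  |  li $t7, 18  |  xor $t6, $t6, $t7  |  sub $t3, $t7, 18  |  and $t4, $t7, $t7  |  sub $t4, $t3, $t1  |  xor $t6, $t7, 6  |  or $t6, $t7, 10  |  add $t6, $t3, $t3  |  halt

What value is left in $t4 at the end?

$t3=37
$t6=6
$t4=-9
$t1=16
$t7=18
$t6=6^18=20
$t3=18-18=0
$t4=18&18=18
$t4=0-16=-16
$t6=18^6=20
$t6=18|10=26
$t6=0+0=0
halt.

-16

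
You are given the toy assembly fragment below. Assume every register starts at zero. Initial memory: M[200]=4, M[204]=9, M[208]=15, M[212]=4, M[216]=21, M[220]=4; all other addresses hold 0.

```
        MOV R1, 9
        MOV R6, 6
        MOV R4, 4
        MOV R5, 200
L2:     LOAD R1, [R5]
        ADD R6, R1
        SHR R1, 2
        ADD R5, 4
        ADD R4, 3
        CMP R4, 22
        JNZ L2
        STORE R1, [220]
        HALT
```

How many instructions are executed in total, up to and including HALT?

after MOV R1, 9: R1=9
after MOV R6, 6: R6=6
after MOV R4, 4: R4=4
after MOV R5, 200: R5=200
after LOAD R1, [R5]: R1=M[200]=4
after ADD R6, R1: R6=6+4=10
after SHR R1, 2: R1=4>>2=1
after ADD R5, 4: R5=200+4=204
after ADD R4, 3: R4=4+3=7
CMP R4, 22  (cmp 7,22)
JNZ L2: taken
after LOAD R1, [R5]: R1=M[204]=9
after ADD R6, R1: R6=10+9=19
after SHR R1, 2: R1=9>>2=2
after ADD R5, 4: R5=204+4=208
after ADD R4, 3: R4=7+3=10
CMP R4, 22  (cmp 10,22)
JNZ L2: taken
after LOAD R1, [R5]: R1=M[208]=15
after ADD R6, R1: R6=19+15=34
after SHR R1, 2: R1=15>>2=3
after ADD R5, 4: R5=208+4=212
after ADD R4, 3: R4=10+3=13
CMP R4, 22  (cmp 13,22)
JNZ L2: taken
after LOAD R1, [R5]: R1=M[212]=4
after ADD R6, R1: R6=34+4=38
after SHR R1, 2: R1=4>>2=1
after ADD R5, 4: R5=212+4=216
after ADD R4, 3: R4=13+3=16
CMP R4, 22  (cmp 16,22)
JNZ L2: taken
after LOAD R1, [R5]: R1=M[216]=21
after ADD R6, R1: R6=38+21=59
after SHR R1, 2: R1=21>>2=5
after ADD R5, 4: R5=216+4=220
after ADD R4, 3: R4=16+3=19
CMP R4, 22  (cmp 19,22)
JNZ L2: taken
after LOAD R1, [R5]: R1=M[220]=4
after ADD R6, R1: R6=59+4=63
after SHR R1, 2: R1=4>>2=1
after ADD R5, 4: R5=220+4=224
after ADD R4, 3: R4=19+3=22
CMP R4, 22  (cmp 22,22)
JNZ L2: not taken
STORE R1, [220] → M[220]=1
halt.
Total executed instructions: 48.

48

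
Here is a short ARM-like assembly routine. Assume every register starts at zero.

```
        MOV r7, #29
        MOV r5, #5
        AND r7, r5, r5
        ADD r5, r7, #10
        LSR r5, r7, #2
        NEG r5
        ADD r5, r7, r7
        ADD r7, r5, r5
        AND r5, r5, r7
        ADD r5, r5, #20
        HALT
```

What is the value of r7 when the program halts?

after MOV r7, #29: r7=29
after MOV r5, #5: r5=5
after AND r7, r5, r5: r7=5&5=5
after ADD r5, r7, #10: r5=5+10=15
after LSR r5, r7, #2: r5=5>>2=1
after NEG r5: r5=-(1)=-1
after ADD r5, r7, r7: r5=5+5=10
after ADD r7, r5, r5: r7=10+10=20
after AND r5, r5, r7: r5=10&20=0
after ADD r5, r5, #20: r5=0+20=20
halt.

20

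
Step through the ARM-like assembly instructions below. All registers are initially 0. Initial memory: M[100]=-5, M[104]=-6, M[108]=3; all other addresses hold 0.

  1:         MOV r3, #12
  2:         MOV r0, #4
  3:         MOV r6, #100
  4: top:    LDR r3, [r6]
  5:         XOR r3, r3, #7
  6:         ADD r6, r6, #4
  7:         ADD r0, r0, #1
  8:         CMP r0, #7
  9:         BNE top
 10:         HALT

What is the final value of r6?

MOV r3, #12 → r3=12
MOV r0, #4 → r0=4
MOV r6, #100 → r6=100
LDR r3, [r6] → r3=M[100]=-5
XOR r3, r3, #7 → r3=(-5)^7=-4
ADD r6, r6, #4 → r6=100+4=104
ADD r0, r0, #1 → r0=4+1=5
CMP r0, #7  (cmp 5,7)
BNE top: taken
LDR r3, [r6] → r3=M[104]=-6
XOR r3, r3, #7 → r3=(-6)^7=-3
ADD r6, r6, #4 → r6=104+4=108
ADD r0, r0, #1 → r0=5+1=6
CMP r0, #7  (cmp 6,7)
BNE top: taken
LDR r3, [r6] → r3=M[108]=3
XOR r3, r3, #7 → r3=3^7=4
ADD r6, r6, #4 → r6=108+4=112
ADD r0, r0, #1 → r0=6+1=7
CMP r0, #7  (cmp 7,7)
BNE top: not taken
halt.

112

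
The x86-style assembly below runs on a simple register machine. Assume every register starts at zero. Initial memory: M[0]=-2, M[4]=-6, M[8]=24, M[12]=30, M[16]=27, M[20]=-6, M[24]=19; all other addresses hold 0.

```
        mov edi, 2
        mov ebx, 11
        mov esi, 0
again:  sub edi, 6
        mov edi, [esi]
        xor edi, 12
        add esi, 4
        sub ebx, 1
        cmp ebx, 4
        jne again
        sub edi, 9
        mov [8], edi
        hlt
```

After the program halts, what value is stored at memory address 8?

22

edi=2
ebx=11
esi=0
edi=2-6=-4
edi=M[0]=-2
edi=(-2)^12=-14
esi=0+4=4
ebx=11-1=10
cmp ebx, 4  (cmp 10,4)
jne again: taken
edi=(-14)-6=-20
edi=M[4]=-6
edi=(-6)^12=-10
esi=4+4=8
ebx=10-1=9
cmp ebx, 4  (cmp 9,4)
jne again: taken
edi=(-10)-6=-16
edi=M[8]=24
edi=24^12=20
esi=8+4=12
ebx=9-1=8
cmp ebx, 4  (cmp 8,4)
jne again: taken
edi=20-6=14
edi=M[12]=30
edi=30^12=18
esi=12+4=16
ebx=8-1=7
cmp ebx, 4  (cmp 7,4)
jne again: taken
edi=18-6=12
edi=M[16]=27
edi=27^12=23
esi=16+4=20
ebx=7-1=6
cmp ebx, 4  (cmp 6,4)
jne again: taken
edi=23-6=17
edi=M[20]=-6
edi=(-6)^12=-10
esi=20+4=24
ebx=6-1=5
cmp ebx, 4  (cmp 5,4)
jne again: taken
edi=(-10)-6=-16
edi=M[24]=19
edi=19^12=31
esi=24+4=28
ebx=5-1=4
cmp ebx, 4  (cmp 4,4)
jne again: not taken
edi=31-9=22
mov [8], edi → M[8]=22
halt.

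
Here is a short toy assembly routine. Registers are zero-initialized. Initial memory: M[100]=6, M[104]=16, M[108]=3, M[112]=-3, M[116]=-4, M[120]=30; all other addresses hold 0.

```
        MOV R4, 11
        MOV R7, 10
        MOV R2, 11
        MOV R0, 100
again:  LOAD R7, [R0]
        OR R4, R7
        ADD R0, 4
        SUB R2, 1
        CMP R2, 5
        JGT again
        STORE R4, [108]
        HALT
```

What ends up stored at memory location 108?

MOV R4, 11 → R4=11
MOV R7, 10 → R7=10
MOV R2, 11 → R2=11
MOV R0, 100 → R0=100
LOAD R7, [R0] → R7=M[100]=6
OR R4, R7 → R4=11|6=15
ADD R0, 4 → R0=100+4=104
SUB R2, 1 → R2=11-1=10
CMP R2, 5  (cmp 10,5)
JGT again: taken
LOAD R7, [R0] → R7=M[104]=16
OR R4, R7 → R4=15|16=31
ADD R0, 4 → R0=104+4=108
SUB R2, 1 → R2=10-1=9
CMP R2, 5  (cmp 9,5)
JGT again: taken
LOAD R7, [R0] → R7=M[108]=3
OR R4, R7 → R4=31|3=31
ADD R0, 4 → R0=108+4=112
SUB R2, 1 → R2=9-1=8
CMP R2, 5  (cmp 8,5)
JGT again: taken
LOAD R7, [R0] → R7=M[112]=-3
OR R4, R7 → R4=31|(-3)=-1
ADD R0, 4 → R0=112+4=116
SUB R2, 1 → R2=8-1=7
CMP R2, 5  (cmp 7,5)
JGT again: taken
LOAD R7, [R0] → R7=M[116]=-4
OR R4, R7 → R4=(-1)|(-4)=-1
ADD R0, 4 → R0=116+4=120
SUB R2, 1 → R2=7-1=6
CMP R2, 5  (cmp 6,5)
JGT again: taken
LOAD R7, [R0] → R7=M[120]=30
OR R4, R7 → R4=(-1)|30=-1
ADD R0, 4 → R0=120+4=124
SUB R2, 1 → R2=6-1=5
CMP R2, 5  (cmp 5,5)
JGT again: not taken
STORE R4, [108] → M[108]=-1
halt.

-1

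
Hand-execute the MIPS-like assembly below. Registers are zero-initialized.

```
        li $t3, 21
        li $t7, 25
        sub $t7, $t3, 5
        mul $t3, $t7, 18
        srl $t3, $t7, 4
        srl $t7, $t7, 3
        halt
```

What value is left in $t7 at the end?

2

after li $t3, 21: $t3=21
after li $t7, 25: $t7=25
after sub $t7, $t3, 5: $t7=21-5=16
after mul $t3, $t7, 18: $t3=16*18=288
after srl $t3, $t7, 4: $t3=16>>4=1
after srl $t7, $t7, 3: $t7=16>>3=2
halt.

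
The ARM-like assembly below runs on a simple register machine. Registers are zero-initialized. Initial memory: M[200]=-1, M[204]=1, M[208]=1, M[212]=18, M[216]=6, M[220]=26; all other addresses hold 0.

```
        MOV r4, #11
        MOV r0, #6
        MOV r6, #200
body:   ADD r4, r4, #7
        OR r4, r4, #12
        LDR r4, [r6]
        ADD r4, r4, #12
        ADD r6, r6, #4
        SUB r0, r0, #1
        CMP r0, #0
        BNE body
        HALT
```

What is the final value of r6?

MOV r4, #11 → r4=11
MOV r0, #6 → r0=6
MOV r6, #200 → r6=200
ADD r4, r4, #7 → r4=11+7=18
OR r4, r4, #12 → r4=18|12=30
LDR r4, [r6] → r4=M[200]=-1
ADD r4, r4, #12 → r4=(-1)+12=11
ADD r6, r6, #4 → r6=200+4=204
SUB r0, r0, #1 → r0=6-1=5
CMP r0, #0  (cmp 5,0)
BNE body: taken
ADD r4, r4, #7 → r4=11+7=18
OR r4, r4, #12 → r4=18|12=30
LDR r4, [r6] → r4=M[204]=1
ADD r4, r4, #12 → r4=1+12=13
ADD r6, r6, #4 → r6=204+4=208
SUB r0, r0, #1 → r0=5-1=4
CMP r0, #0  (cmp 4,0)
BNE body: taken
ADD r4, r4, #7 → r4=13+7=20
OR r4, r4, #12 → r4=20|12=28
LDR r4, [r6] → r4=M[208]=1
ADD r4, r4, #12 → r4=1+12=13
ADD r6, r6, #4 → r6=208+4=212
SUB r0, r0, #1 → r0=4-1=3
CMP r0, #0  (cmp 3,0)
BNE body: taken
ADD r4, r4, #7 → r4=13+7=20
OR r4, r4, #12 → r4=20|12=28
LDR r4, [r6] → r4=M[212]=18
ADD r4, r4, #12 → r4=18+12=30
ADD r6, r6, #4 → r6=212+4=216
SUB r0, r0, #1 → r0=3-1=2
CMP r0, #0  (cmp 2,0)
BNE body: taken
ADD r4, r4, #7 → r4=30+7=37
OR r4, r4, #12 → r4=37|12=45
LDR r4, [r6] → r4=M[216]=6
ADD r4, r4, #12 → r4=6+12=18
ADD r6, r6, #4 → r6=216+4=220
SUB r0, r0, #1 → r0=2-1=1
CMP r0, #0  (cmp 1,0)
BNE body: taken
ADD r4, r4, #7 → r4=18+7=25
OR r4, r4, #12 → r4=25|12=29
LDR r4, [r6] → r4=M[220]=26
ADD r4, r4, #12 → r4=26+12=38
ADD r6, r6, #4 → r6=220+4=224
SUB r0, r0, #1 → r0=1-1=0
CMP r0, #0  (cmp 0,0)
BNE body: not taken
halt.

224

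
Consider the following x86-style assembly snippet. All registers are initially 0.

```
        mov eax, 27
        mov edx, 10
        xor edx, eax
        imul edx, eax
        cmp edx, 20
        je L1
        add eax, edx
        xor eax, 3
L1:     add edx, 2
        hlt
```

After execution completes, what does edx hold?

461

after mov eax, 27: eax=27
after mov edx, 10: edx=10
after xor edx, eax: edx=10^27=17
after imul edx, eax: edx=17*27=459
cmp edx, 20  (cmp 459,20)
je L1: not taken
after add eax, edx: eax=27+459=486
after xor eax, 3: eax=486^3=485
after add edx, 2: edx=459+2=461
halt.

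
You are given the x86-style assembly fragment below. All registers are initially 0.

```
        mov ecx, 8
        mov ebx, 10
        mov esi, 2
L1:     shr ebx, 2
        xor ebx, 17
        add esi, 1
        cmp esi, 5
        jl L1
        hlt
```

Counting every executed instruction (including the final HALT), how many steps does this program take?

19

ecx=8
ebx=10
esi=2
ebx=10>>2=2
ebx=2^17=19
esi=2+1=3
cmp esi, 5  (cmp 3,5)
jl L1: taken
ebx=19>>2=4
ebx=4^17=21
esi=3+1=4
cmp esi, 5  (cmp 4,5)
jl L1: taken
ebx=21>>2=5
ebx=5^17=20
esi=4+1=5
cmp esi, 5  (cmp 5,5)
jl L1: not taken
halt.
Total executed instructions: 19.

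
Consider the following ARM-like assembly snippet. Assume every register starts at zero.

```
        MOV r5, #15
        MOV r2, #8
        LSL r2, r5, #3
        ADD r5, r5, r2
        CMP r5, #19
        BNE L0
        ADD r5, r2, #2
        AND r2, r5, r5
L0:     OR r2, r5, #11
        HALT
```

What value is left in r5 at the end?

135

after MOV r5, #15: r5=15
after MOV r2, #8: r2=8
after LSL r2, r5, #3: r2=15<<3=120
after ADD r5, r5, r2: r5=15+120=135
CMP r5, #19  (cmp 135,19)
BNE L0: taken
after OR r2, r5, #11: r2=135|11=143
halt.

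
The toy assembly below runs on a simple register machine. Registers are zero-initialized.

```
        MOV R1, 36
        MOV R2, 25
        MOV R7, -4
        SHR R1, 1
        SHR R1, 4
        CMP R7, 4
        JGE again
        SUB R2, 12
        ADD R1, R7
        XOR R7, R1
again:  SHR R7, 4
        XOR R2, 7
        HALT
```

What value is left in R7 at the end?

after MOV R1, 36: R1=36
after MOV R2, 25: R2=25
after MOV R7, -4: R7=-4
after SHR R1, 1: R1=36>>1=18
after SHR R1, 4: R1=18>>4=1
CMP R7, 4  (cmp -4,4)
JGE again: not taken
after SUB R2, 12: R2=25-12=13
after ADD R1, R7: R1=1+(-4)=-3
after XOR R7, R1: R7=(-4)^(-3)=1
after SHR R7, 4: R7=1>>4=0
after XOR R2, 7: R2=13^7=10
halt.

0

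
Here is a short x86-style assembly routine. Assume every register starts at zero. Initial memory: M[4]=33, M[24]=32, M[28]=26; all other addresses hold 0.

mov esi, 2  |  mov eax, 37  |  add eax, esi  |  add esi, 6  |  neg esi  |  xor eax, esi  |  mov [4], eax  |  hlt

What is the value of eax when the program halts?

-33

after mov esi, 2: esi=2
after mov eax, 37: eax=37
after add eax, esi: eax=37+2=39
after add esi, 6: esi=2+6=8
after neg esi: esi=-(8)=-8
after xor eax, esi: eax=39^(-8)=-33
mov [4], eax → M[4]=-33
halt.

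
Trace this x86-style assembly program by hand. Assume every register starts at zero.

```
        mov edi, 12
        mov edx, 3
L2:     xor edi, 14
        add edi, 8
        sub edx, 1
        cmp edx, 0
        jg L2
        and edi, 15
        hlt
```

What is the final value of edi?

after mov edi, 12: edi=12
after mov edx, 3: edx=3
after xor edi, 14: edi=12^14=2
after add edi, 8: edi=2+8=10
after sub edx, 1: edx=3-1=2
cmp edx, 0  (cmp 2,0)
jg L2: taken
after xor edi, 14: edi=10^14=4
after add edi, 8: edi=4+8=12
after sub edx, 1: edx=2-1=1
cmp edx, 0  (cmp 1,0)
jg L2: taken
after xor edi, 14: edi=12^14=2
after add edi, 8: edi=2+8=10
after sub edx, 1: edx=1-1=0
cmp edx, 0  (cmp 0,0)
jg L2: not taken
after and edi, 15: edi=10&15=10
halt.

10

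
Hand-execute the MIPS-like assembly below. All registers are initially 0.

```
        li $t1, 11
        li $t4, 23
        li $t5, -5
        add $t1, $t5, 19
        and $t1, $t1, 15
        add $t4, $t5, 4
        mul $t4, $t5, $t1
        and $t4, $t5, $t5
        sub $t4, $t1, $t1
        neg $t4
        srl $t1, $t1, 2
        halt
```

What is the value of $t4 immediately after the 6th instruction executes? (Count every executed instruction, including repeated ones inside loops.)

-1

$t1=11
$t4=23
$t5=-5
$t1=(-5)+19=14
$t1=14&15=14
$t4=(-5)+4=-1
After step 6: $t4 = -1.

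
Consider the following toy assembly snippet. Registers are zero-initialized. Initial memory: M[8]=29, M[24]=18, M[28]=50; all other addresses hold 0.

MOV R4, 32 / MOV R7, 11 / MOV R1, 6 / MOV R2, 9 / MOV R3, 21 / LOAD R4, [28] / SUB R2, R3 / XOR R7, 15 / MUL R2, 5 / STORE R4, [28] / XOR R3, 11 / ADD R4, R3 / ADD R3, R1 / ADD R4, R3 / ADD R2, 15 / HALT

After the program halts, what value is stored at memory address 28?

after MOV R4, 32: R4=32
after MOV R7, 11: R7=11
after MOV R1, 6: R1=6
after MOV R2, 9: R2=9
after MOV R3, 21: R3=21
after LOAD R4, [28]: R4=M[28]=50
after SUB R2, R3: R2=9-21=-12
after XOR R7, 15: R7=11^15=4
after MUL R2, 5: R2=(-12)*5=-60
STORE R4, [28] → M[28]=50
after XOR R3, 11: R3=21^11=30
after ADD R4, R3: R4=50+30=80
after ADD R3, R1: R3=30+6=36
after ADD R4, R3: R4=80+36=116
after ADD R2, 15: R2=(-60)+15=-45
halt.

50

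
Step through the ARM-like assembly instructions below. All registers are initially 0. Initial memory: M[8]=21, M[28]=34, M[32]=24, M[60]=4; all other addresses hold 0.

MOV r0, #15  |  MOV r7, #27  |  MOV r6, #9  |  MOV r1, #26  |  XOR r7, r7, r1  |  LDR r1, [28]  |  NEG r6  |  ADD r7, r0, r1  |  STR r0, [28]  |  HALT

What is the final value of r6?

-9

MOV r0, #15 → r0=15
MOV r7, #27 → r7=27
MOV r6, #9 → r6=9
MOV r1, #26 → r1=26
XOR r7, r7, r1 → r7=27^26=1
LDR r1, [28] → r1=M[28]=34
NEG r6 → r6=-(9)=-9
ADD r7, r0, r1 → r7=15+34=49
STR r0, [28] → M[28]=15
halt.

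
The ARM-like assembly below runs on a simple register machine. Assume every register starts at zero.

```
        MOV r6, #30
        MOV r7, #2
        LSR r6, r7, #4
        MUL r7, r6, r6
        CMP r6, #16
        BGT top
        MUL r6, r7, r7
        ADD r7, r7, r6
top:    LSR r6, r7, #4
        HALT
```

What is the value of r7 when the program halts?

0

MOV r6, #30 → r6=30
MOV r7, #2 → r7=2
LSR r6, r7, #4 → r6=2>>4=0
MUL r7, r6, r6 → r7=0*0=0
CMP r6, #16  (cmp 0,16)
BGT top: not taken
MUL r6, r7, r7 → r6=0*0=0
ADD r7, r7, r6 → r7=0+0=0
LSR r6, r7, #4 → r6=0>>4=0
halt.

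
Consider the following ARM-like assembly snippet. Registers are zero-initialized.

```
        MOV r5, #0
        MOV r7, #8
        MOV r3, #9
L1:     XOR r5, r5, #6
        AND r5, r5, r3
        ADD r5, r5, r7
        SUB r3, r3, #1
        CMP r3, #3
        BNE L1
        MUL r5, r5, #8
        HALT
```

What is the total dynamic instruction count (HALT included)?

after MOV r5, #0: r5=0
after MOV r7, #8: r7=8
after MOV r3, #9: r3=9
after XOR r5, r5, #6: r5=0^6=6
after AND r5, r5, r3: r5=6&9=0
after ADD r5, r5, r7: r5=0+8=8
after SUB r3, r3, #1: r3=9-1=8
CMP r3, #3  (cmp 8,3)
BNE L1: taken
after XOR r5, r5, #6: r5=8^6=14
after AND r5, r5, r3: r5=14&8=8
after ADD r5, r5, r7: r5=8+8=16
after SUB r3, r3, #1: r3=8-1=7
CMP r3, #3  (cmp 7,3)
BNE L1: taken
after XOR r5, r5, #6: r5=16^6=22
after AND r5, r5, r3: r5=22&7=6
after ADD r5, r5, r7: r5=6+8=14
after SUB r3, r3, #1: r3=7-1=6
CMP r3, #3  (cmp 6,3)
BNE L1: taken
after XOR r5, r5, #6: r5=14^6=8
after AND r5, r5, r3: r5=8&6=0
after ADD r5, r5, r7: r5=0+8=8
after SUB r3, r3, #1: r3=6-1=5
CMP r3, #3  (cmp 5,3)
BNE L1: taken
after XOR r5, r5, #6: r5=8^6=14
after AND r5, r5, r3: r5=14&5=4
after ADD r5, r5, r7: r5=4+8=12
after SUB r3, r3, #1: r3=5-1=4
CMP r3, #3  (cmp 4,3)
BNE L1: taken
after XOR r5, r5, #6: r5=12^6=10
after AND r5, r5, r3: r5=10&4=0
after ADD r5, r5, r7: r5=0+8=8
after SUB r3, r3, #1: r3=4-1=3
CMP r3, #3  (cmp 3,3)
BNE L1: not taken
after MUL r5, r5, #8: r5=8*8=64
halt.
Total executed instructions: 41.

41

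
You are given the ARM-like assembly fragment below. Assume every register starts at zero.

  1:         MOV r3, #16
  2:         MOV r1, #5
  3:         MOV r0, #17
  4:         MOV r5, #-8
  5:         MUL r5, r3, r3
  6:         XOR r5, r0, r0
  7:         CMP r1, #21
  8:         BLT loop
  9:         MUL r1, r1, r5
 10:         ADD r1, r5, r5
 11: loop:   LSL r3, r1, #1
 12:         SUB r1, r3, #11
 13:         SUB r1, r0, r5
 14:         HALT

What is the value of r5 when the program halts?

r3=16
r1=5
r0=17
r5=-8
r5=16*16=256
r5=17^17=0
CMP r1, #21  (cmp 5,21)
BLT loop: taken
r3=5<<1=10
r1=10-11=-1
r1=17-0=17
halt.

0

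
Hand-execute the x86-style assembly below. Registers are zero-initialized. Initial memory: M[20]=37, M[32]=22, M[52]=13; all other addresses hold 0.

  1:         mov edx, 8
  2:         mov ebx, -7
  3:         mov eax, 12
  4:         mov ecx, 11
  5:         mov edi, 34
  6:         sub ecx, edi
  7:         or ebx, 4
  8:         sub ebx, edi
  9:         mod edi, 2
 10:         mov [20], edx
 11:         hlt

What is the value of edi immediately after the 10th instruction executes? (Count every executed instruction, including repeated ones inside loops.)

0

after mov edx, 8: edx=8
after mov ebx, -7: ebx=-7
after mov eax, 12: eax=12
after mov ecx, 11: ecx=11
after mov edi, 34: edi=34
after sub ecx, edi: ecx=11-34=-23
after or ebx, 4: ebx=(-7)|4=-3
after sub ebx, edi: ebx=(-3)-34=-37
after mod edi, 2: edi=34%2=0
mov [20], edx → M[20]=8
After step 10: edi = 0.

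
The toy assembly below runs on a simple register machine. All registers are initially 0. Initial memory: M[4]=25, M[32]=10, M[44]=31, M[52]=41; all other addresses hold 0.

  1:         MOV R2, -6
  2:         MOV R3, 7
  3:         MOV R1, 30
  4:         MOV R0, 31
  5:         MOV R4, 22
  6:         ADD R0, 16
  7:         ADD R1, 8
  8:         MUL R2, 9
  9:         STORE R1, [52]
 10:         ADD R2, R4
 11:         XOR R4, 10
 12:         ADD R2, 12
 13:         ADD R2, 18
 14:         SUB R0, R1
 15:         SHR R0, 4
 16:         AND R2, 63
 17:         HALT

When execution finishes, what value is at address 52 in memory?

R2=-6
R3=7
R1=30
R0=31
R4=22
R0=31+16=47
R1=30+8=38
R2=(-6)*9=-54
STORE R1, [52] → M[52]=38
R2=(-54)+22=-32
R4=22^10=28
R2=(-32)+12=-20
R2=(-20)+18=-2
R0=47-38=9
R0=9>>4=0
R2=(-2)&63=62
halt.

38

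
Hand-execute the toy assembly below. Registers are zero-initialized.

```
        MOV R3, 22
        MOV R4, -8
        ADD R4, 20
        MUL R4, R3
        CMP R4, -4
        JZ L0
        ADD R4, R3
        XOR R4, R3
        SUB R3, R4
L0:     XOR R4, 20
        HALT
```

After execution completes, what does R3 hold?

R3=22
R4=-8
R4=(-8)+20=12
R4=12*22=264
CMP R4, -4  (cmp 264,-4)
JZ L0: not taken
R4=264+22=286
R4=286^22=264
R3=22-264=-242
R4=264^20=284
halt.

-242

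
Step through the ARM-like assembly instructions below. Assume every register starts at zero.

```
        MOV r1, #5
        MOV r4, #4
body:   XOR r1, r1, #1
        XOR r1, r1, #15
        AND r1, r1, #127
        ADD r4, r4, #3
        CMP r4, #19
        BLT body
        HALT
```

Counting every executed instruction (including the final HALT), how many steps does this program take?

r1=5
r4=4
r1=5^1=4
r1=4^15=11
r1=11&127=11
r4=4+3=7
CMP r4, #19  (cmp 7,19)
BLT body: taken
r1=11^1=10
r1=10^15=5
r1=5&127=5
r4=7+3=10
CMP r4, #19  (cmp 10,19)
BLT body: taken
r1=5^1=4
r1=4^15=11
r1=11&127=11
r4=10+3=13
CMP r4, #19  (cmp 13,19)
BLT body: taken
r1=11^1=10
r1=10^15=5
r1=5&127=5
r4=13+3=16
CMP r4, #19  (cmp 16,19)
BLT body: taken
r1=5^1=4
r1=4^15=11
r1=11&127=11
r4=16+3=19
CMP r4, #19  (cmp 19,19)
BLT body: not taken
halt.
Total executed instructions: 33.

33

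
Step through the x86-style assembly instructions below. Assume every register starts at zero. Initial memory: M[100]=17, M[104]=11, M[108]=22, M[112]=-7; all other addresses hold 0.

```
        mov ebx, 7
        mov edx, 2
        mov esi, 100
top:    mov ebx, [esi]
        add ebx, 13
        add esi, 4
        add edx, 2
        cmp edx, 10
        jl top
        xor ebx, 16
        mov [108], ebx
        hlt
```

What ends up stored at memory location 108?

mov ebx, 7 → ebx=7
mov edx, 2 → edx=2
mov esi, 100 → esi=100
mov ebx, [esi] → ebx=M[100]=17
add ebx, 13 → ebx=17+13=30
add esi, 4 → esi=100+4=104
add edx, 2 → edx=2+2=4
cmp edx, 10  (cmp 4,10)
jl top: taken
mov ebx, [esi] → ebx=M[104]=11
add ebx, 13 → ebx=11+13=24
add esi, 4 → esi=104+4=108
add edx, 2 → edx=4+2=6
cmp edx, 10  (cmp 6,10)
jl top: taken
mov ebx, [esi] → ebx=M[108]=22
add ebx, 13 → ebx=22+13=35
add esi, 4 → esi=108+4=112
add edx, 2 → edx=6+2=8
cmp edx, 10  (cmp 8,10)
jl top: taken
mov ebx, [esi] → ebx=M[112]=-7
add ebx, 13 → ebx=(-7)+13=6
add esi, 4 → esi=112+4=116
add edx, 2 → edx=8+2=10
cmp edx, 10  (cmp 10,10)
jl top: not taken
xor ebx, 16 → ebx=6^16=22
mov [108], ebx → M[108]=22
halt.

22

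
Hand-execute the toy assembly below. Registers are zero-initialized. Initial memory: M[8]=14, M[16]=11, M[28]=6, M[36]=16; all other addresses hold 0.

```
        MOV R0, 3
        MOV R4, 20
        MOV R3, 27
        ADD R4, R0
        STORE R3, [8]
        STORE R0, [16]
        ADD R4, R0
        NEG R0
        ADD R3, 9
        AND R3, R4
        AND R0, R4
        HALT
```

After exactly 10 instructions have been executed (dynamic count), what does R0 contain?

after MOV R0, 3: R0=3
after MOV R4, 20: R4=20
after MOV R3, 27: R3=27
after ADD R4, R0: R4=20+3=23
STORE R3, [8] → M[8]=27
STORE R0, [16] → M[16]=3
after ADD R4, R0: R4=23+3=26
after NEG R0: R0=-(3)=-3
after ADD R3, 9: R3=27+9=36
after AND R3, R4: R3=36&26=0
After step 10: R0 = -3.

-3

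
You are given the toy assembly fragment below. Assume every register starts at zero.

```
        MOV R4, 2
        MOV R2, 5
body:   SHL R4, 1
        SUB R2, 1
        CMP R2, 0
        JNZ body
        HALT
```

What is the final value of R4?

64

R4=2
R2=5
R4=2<<1=4
R2=5-1=4
CMP R2, 0  (cmp 4,0)
JNZ body: taken
R4=4<<1=8
R2=4-1=3
CMP R2, 0  (cmp 3,0)
JNZ body: taken
R4=8<<1=16
R2=3-1=2
CMP R2, 0  (cmp 2,0)
JNZ body: taken
R4=16<<1=32
R2=2-1=1
CMP R2, 0  (cmp 1,0)
JNZ body: taken
R4=32<<1=64
R2=1-1=0
CMP R2, 0  (cmp 0,0)
JNZ body: not taken
halt.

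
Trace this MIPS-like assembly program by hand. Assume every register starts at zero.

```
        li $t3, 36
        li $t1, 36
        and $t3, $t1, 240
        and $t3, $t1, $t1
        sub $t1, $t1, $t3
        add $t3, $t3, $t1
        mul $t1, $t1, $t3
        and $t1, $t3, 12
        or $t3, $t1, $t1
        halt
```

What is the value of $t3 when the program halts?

4

$t3=36
$t1=36
$t3=36&240=32
$t3=36&36=36
$t1=36-36=0
$t3=36+0=36
$t1=0*36=0
$t1=36&12=4
$t3=4|4=4
halt.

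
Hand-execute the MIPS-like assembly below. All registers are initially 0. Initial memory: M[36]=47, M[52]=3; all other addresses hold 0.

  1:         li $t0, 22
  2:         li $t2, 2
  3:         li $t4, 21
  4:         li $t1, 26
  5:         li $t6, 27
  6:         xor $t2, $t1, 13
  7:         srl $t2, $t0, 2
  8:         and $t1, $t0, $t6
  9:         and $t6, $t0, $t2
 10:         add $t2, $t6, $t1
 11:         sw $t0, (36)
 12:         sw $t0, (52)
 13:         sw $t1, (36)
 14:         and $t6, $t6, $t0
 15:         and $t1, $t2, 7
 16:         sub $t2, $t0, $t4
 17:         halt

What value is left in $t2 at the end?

1

after li $t0, 22: $t0=22
after li $t2, 2: $t2=2
after li $t4, 21: $t4=21
after li $t1, 26: $t1=26
after li $t6, 27: $t6=27
after xor $t2, $t1, 13: $t2=26^13=23
after srl $t2, $t0, 2: $t2=22>>2=5
after and $t1, $t0, $t6: $t1=22&27=18
after and $t6, $t0, $t2: $t6=22&5=4
after add $t2, $t6, $t1: $t2=4+18=22
sw $t0, (36) → M[36]=22
sw $t0, (52) → M[52]=22
sw $t1, (36) → M[36]=18
after and $t6, $t6, $t0: $t6=4&22=4
after and $t1, $t2, 7: $t1=22&7=6
after sub $t2, $t0, $t4: $t2=22-21=1
halt.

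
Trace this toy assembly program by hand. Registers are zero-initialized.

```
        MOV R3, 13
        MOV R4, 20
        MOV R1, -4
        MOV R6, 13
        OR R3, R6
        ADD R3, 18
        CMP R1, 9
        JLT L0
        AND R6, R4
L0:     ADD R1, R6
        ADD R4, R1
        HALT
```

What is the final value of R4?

29

after MOV R3, 13: R3=13
after MOV R4, 20: R4=20
after MOV R1, -4: R1=-4
after MOV R6, 13: R6=13
after OR R3, R6: R3=13|13=13
after ADD R3, 18: R3=13+18=31
CMP R1, 9  (cmp -4,9)
JLT L0: taken
after ADD R1, R6: R1=(-4)+13=9
after ADD R4, R1: R4=20+9=29
halt.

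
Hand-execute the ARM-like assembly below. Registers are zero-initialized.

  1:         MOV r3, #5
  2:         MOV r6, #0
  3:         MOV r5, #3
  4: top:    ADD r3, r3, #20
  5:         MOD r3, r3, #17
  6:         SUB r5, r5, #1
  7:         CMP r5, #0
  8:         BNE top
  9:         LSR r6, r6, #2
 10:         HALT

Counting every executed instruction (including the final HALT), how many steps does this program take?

20

r3=5
r6=0
r5=3
r3=5+20=25
r3=25%17=8
r5=3-1=2
CMP r5, #0  (cmp 2,0)
BNE top: taken
r3=8+20=28
r3=28%17=11
r5=2-1=1
CMP r5, #0  (cmp 1,0)
BNE top: taken
r3=11+20=31
r3=31%17=14
r5=1-1=0
CMP r5, #0  (cmp 0,0)
BNE top: not taken
r6=0>>2=0
halt.
Total executed instructions: 20.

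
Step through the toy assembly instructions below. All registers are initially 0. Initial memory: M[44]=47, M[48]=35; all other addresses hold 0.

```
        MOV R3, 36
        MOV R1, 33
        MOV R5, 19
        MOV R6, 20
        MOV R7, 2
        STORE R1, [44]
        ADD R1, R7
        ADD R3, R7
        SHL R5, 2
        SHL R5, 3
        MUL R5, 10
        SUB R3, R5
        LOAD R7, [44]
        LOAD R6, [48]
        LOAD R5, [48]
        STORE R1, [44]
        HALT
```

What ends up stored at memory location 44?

35

R3=36
R1=33
R5=19
R6=20
R7=2
STORE R1, [44] → M[44]=33
R1=33+2=35
R3=36+2=38
R5=19<<2=76
R5=76<<3=608
R5=608*10=6080
R3=38-6080=-6042
R7=M[44]=33
R6=M[48]=35
R5=M[48]=35
STORE R1, [44] → M[44]=35
halt.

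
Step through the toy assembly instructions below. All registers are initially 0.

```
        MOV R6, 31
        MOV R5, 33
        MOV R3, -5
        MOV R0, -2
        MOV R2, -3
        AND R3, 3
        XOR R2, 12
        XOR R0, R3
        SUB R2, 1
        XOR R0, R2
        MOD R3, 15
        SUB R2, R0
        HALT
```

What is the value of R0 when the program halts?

MOV R6, 31 → R6=31
MOV R5, 33 → R5=33
MOV R3, -5 → R3=-5
MOV R0, -2 → R0=-2
MOV R2, -3 → R2=-3
AND R3, 3 → R3=(-5)&3=3
XOR R2, 12 → R2=(-3)^12=-15
XOR R0, R3 → R0=(-2)^3=-3
SUB R2, 1 → R2=(-15)-1=-16
XOR R0, R2 → R0=(-3)^(-16)=13
MOD R3, 15 → R3=3%15=3
SUB R2, R0 → R2=(-16)-13=-29
halt.

13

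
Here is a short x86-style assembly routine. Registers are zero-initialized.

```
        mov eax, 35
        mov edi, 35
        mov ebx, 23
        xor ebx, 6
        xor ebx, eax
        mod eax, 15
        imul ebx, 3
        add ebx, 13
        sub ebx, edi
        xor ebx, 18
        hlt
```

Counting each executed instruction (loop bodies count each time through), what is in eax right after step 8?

eax=35
edi=35
ebx=23
ebx=23^6=17
ebx=17^35=50
eax=35%15=5
ebx=50*3=150
ebx=150+13=163
After step 8: eax = 5.

5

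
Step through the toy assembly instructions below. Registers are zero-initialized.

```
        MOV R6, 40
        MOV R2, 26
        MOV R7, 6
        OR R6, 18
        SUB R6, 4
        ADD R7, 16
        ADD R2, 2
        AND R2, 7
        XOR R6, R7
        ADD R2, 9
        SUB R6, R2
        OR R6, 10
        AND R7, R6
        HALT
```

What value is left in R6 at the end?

27

after MOV R6, 40: R6=40
after MOV R2, 26: R2=26
after MOV R7, 6: R7=6
after OR R6, 18: R6=40|18=58
after SUB R6, 4: R6=58-4=54
after ADD R7, 16: R7=6+16=22
after ADD R2, 2: R2=26+2=28
after AND R2, 7: R2=28&7=4
after XOR R6, R7: R6=54^22=32
after ADD R2, 9: R2=4+9=13
after SUB R6, R2: R6=32-13=19
after OR R6, 10: R6=19|10=27
after AND R7, R6: R7=22&27=18
halt.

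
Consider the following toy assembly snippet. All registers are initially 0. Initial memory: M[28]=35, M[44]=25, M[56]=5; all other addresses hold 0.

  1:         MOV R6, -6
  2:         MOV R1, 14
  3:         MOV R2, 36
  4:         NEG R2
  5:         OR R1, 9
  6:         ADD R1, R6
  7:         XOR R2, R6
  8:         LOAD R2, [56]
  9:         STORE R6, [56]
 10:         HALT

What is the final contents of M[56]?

-6

MOV R6, -6 → R6=-6
MOV R1, 14 → R1=14
MOV R2, 36 → R2=36
NEG R2 → R2=-(36)=-36
OR R1, 9 → R1=14|9=15
ADD R1, R6 → R1=15+(-6)=9
XOR R2, R6 → R2=(-36)^(-6)=38
LOAD R2, [56] → R2=M[56]=5
STORE R6, [56] → M[56]=-6
halt.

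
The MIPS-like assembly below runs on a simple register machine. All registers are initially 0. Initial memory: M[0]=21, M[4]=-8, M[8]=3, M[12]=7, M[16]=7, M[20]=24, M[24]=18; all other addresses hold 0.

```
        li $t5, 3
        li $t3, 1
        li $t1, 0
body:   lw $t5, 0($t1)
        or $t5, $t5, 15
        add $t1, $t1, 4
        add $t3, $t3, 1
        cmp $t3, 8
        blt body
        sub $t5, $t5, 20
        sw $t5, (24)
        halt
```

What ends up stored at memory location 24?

li $t5, 3 → $t5=3
li $t3, 1 → $t3=1
li $t1, 0 → $t1=0
lw $t5, 0($t1) → $t5=M[0]=21
or $t5, $t5, 15 → $t5=21|15=31
add $t1, $t1, 4 → $t1=0+4=4
add $t3, $t3, 1 → $t3=1+1=2
cmp $t3, 8  (cmp 2,8)
blt body: taken
lw $t5, 0($t1) → $t5=M[4]=-8
or $t5, $t5, 15 → $t5=(-8)|15=-1
add $t1, $t1, 4 → $t1=4+4=8
add $t3, $t3, 1 → $t3=2+1=3
cmp $t3, 8  (cmp 3,8)
blt body: taken
lw $t5, 0($t1) → $t5=M[8]=3
or $t5, $t5, 15 → $t5=3|15=15
add $t1, $t1, 4 → $t1=8+4=12
add $t3, $t3, 1 → $t3=3+1=4
cmp $t3, 8  (cmp 4,8)
blt body: taken
lw $t5, 0($t1) → $t5=M[12]=7
or $t5, $t5, 15 → $t5=7|15=15
add $t1, $t1, 4 → $t1=12+4=16
add $t3, $t3, 1 → $t3=4+1=5
cmp $t3, 8  (cmp 5,8)
blt body: taken
lw $t5, 0($t1) → $t5=M[16]=7
or $t5, $t5, 15 → $t5=7|15=15
add $t1, $t1, 4 → $t1=16+4=20
add $t3, $t3, 1 → $t3=5+1=6
cmp $t3, 8  (cmp 6,8)
blt body: taken
lw $t5, 0($t1) → $t5=M[20]=24
or $t5, $t5, 15 → $t5=24|15=31
add $t1, $t1, 4 → $t1=20+4=24
add $t3, $t3, 1 → $t3=6+1=7
cmp $t3, 8  (cmp 7,8)
blt body: taken
lw $t5, 0($t1) → $t5=M[24]=18
or $t5, $t5, 15 → $t5=18|15=31
add $t1, $t1, 4 → $t1=24+4=28
add $t3, $t3, 1 → $t3=7+1=8
cmp $t3, 8  (cmp 8,8)
blt body: not taken
sub $t5, $t5, 20 → $t5=31-20=11
sw $t5, (24) → M[24]=11
halt.

11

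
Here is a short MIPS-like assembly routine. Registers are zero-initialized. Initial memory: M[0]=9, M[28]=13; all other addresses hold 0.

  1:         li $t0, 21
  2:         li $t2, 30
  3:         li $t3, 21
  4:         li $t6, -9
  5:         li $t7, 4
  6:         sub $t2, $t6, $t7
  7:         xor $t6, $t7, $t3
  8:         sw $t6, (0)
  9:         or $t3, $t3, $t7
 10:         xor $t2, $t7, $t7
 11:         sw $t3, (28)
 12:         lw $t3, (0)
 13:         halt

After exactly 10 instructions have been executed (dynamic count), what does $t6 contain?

17

$t0=21
$t2=30
$t3=21
$t6=-9
$t7=4
$t2=(-9)-4=-13
$t6=4^21=17
sw $t6, (0) → M[0]=17
$t3=21|4=21
$t2=4^4=0
After step 10: $t6 = 17.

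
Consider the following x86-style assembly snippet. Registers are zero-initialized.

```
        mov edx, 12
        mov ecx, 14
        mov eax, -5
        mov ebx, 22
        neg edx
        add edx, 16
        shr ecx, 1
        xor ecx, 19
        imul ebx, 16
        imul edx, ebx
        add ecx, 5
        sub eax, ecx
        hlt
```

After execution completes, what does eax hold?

-30

edx=12
ecx=14
eax=-5
ebx=22
edx=-(12)=-12
edx=(-12)+16=4
ecx=14>>1=7
ecx=7^19=20
ebx=22*16=352
edx=4*352=1408
ecx=20+5=25
eax=(-5)-25=-30
halt.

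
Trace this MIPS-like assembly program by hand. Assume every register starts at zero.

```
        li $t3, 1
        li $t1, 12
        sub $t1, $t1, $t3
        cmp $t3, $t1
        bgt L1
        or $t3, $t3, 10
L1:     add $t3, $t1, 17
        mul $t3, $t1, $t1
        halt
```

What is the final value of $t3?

$t3=1
$t1=12
$t1=12-1=11
cmp $t3, $t1  (cmp 1,11)
bgt L1: not taken
$t3=1|10=11
$t3=11+17=28
$t3=11*11=121
halt.

121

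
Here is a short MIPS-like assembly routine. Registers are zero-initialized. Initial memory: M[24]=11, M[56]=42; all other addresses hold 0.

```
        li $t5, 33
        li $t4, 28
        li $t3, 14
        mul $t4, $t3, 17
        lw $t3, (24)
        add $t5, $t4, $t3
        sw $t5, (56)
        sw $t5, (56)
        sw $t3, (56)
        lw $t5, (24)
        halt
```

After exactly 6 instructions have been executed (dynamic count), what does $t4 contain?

238

li $t5, 33 → $t5=33
li $t4, 28 → $t4=28
li $t3, 14 → $t3=14
mul $t4, $t3, 17 → $t4=14*17=238
lw $t3, (24) → $t3=M[24]=11
add $t5, $t4, $t3 → $t5=238+11=249
After step 6: $t4 = 238.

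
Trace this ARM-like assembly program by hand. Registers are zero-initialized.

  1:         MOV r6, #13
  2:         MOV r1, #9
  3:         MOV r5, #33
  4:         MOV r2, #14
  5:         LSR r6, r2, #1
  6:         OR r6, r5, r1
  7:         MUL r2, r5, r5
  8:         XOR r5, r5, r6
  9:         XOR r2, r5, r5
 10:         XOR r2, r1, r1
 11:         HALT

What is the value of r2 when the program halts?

0

after MOV r6, #13: r6=13
after MOV r1, #9: r1=9
after MOV r5, #33: r5=33
after MOV r2, #14: r2=14
after LSR r6, r2, #1: r6=14>>1=7
after OR r6, r5, r1: r6=33|9=41
after MUL r2, r5, r5: r2=33*33=1089
after XOR r5, r5, r6: r5=33^41=8
after XOR r2, r5, r5: r2=8^8=0
after XOR r2, r1, r1: r2=9^9=0
halt.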